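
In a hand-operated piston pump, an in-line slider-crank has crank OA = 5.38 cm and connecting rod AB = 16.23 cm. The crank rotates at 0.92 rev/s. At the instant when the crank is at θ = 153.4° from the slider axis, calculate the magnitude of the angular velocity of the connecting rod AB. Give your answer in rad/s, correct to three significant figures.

ω = 5.781 rad/s (converted from 0.92 rev/s).
The rod makes angle φ with the slider axis where L sinφ = r sinθ; differentiating, L cosφ·φ̇ = r ω cosθ.
L cosφ = √(L² − r² sin²θ) = 0.1605 m.
|ω_rod| = r ω |cosθ| / √(L² − r² sin²θ) = 0.0538·5.781·0.89415/0.1605 = 1.7325 rad/s.

1.73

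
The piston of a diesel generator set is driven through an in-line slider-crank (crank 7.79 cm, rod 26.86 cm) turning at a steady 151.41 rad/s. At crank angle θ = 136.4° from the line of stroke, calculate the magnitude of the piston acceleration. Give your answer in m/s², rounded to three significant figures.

1260

ω = 151.4 rad/s
x(θ) = r cosθ + √(L² − r² sin²θ); with ω constant, a = ω²·d²x/dθ².
d²x/dθ² = −r cosθ − r²(cos2θ)/√u − r⁴ sin²2θ/(4u^{3/2}),  u = L² − r² sin²θ = 0.06926 m².
Substituting r = 0.0779 m, L = 0.2686 m, θ = 136.4°: d²x/dθ² = +0.054783 m.
a = ω²·d²x/dθ² = (151.4)²·(+0.054783) = +1255.9 m/s²;  |a| = 1255.9 m/s².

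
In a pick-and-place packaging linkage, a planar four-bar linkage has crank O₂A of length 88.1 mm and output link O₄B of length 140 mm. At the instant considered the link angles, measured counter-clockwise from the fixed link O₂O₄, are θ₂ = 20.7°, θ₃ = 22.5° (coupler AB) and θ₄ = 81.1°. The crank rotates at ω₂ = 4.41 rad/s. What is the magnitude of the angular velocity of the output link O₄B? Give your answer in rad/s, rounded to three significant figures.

ω₂ = 4.41 rad/s
Differentiating the loop-closure r₂e^{iθ₂}+r₃e^{iθ₃}=r₁+r₄e^{iθ₄} gives r₂ω₂e^{iθ₂}+r₃ω₃e^{iθ₃}=r₄ω₄e^{iθ₄}.
Eliminating the other unknown: ω₄ = r₂ω₂ sin(θ₂−θ₃) / [r₄ sin(θ₄−θ₃)].
Numerator sine = -0.03141; denominator sine = +0.85355.
Result = 0.0881·4.41·(-0.03141) / (0.14·(+0.85355)) = -0.10213 rad/s; magnitude 0.10213 rad/s.

0.102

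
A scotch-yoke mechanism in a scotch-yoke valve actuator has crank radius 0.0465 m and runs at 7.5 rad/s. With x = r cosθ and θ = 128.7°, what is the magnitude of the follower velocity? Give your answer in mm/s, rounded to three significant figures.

ω = 7.5 rad/s
x = r cosθ ⇒ ẋ = −rω sinθ.
|v| = rω|sinθ| = 0.0465·7.5·|sin 128.7°| = 0.27218 m/s = 272.18 mm/s.

272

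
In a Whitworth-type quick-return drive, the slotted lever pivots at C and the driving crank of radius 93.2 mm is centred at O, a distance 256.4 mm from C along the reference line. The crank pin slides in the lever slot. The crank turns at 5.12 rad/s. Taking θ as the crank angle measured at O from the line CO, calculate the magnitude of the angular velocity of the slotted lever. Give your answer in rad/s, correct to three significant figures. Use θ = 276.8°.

0.736

ω = 5.12 rad/s
Crank pin A relative to C: A = (d + r cosθ, r sinθ); lever angle φ = atan2(r sinθ, d + r cosθ).
Differentiating tanφ: φ̇ = rω(d cosθ + r)/(d² + r² + 2dr cosθ).
d² + r² + 2dr cosθ = |CA|² = 0.0800861 m²;  d cosθ + r = +0.12356 m.
|ω_lever| = |0.0932·5.12·+0.12356| / 0.0800861 = 0.73621 rad/s.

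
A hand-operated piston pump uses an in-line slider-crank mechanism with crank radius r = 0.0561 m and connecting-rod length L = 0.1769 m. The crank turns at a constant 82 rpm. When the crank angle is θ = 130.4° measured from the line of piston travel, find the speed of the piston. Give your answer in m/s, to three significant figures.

ω = 2π·82/60 = 8.587 rad/s
For an in-line slider-crank, x = r cosθ + √(L² − r² sin²θ), so v = −rω sinθ·[1 + r cosθ/√(L² − r² sin²θ)].
With r = 0.0561 m, L = 0.1769 m, θ = 130.4°: √(L² − r² sin²θ) = 0.17166 m.
v = −0.0561·8.587·0.76154·[1 + 0.0561·-0.64812/0.17166] = -0.28915 m/s.
|v| = 0.28915 m/s.

0.289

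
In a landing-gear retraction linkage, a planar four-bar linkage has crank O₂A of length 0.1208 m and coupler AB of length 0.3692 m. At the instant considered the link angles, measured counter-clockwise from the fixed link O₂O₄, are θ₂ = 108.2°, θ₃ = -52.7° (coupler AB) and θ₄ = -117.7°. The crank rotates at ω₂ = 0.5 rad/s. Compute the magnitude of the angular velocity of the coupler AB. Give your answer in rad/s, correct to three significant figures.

ω₂ = 0.5 rad/s
Differentiating the loop-closure r₂e^{iθ₂}+r₃e^{iθ₃}=r₁+r₄e^{iθ₄} gives r₂ω₂e^{iθ₂}+r₃ω₃e^{iθ₃}=r₄ω₄e^{iθ₄}.
Eliminating the other unknown: ω₃ = r₂ω₂ sin(θ₄−θ₂) / [r₃ sin(θ₃−θ₄)].
Numerator sine = +0.71813; denominator sine = +0.90631.
Result = 0.1208·0.5·(+0.71813) / (0.3692·(+0.90631)) = +0.12963 rad/s; magnitude 0.12963 rad/s.

0.130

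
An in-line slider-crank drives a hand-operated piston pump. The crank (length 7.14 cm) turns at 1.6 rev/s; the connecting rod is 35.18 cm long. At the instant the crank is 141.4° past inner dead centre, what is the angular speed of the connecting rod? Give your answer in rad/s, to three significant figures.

ω = 10.05 rad/s (converted from 1.6 rev/s).
The rod makes angle φ with the slider axis where L sinφ = r sinθ; differentiating, L cosφ·φ̇ = r ω cosθ.
L cosφ = √(L² − r² sin²θ) = 0.34897 m.
|ω_rod| = r ω |cosθ| / √(L² − r² sin²θ) = 0.0714·10.05·0.78152/0.34897 = 1.6075 rad/s.

1.61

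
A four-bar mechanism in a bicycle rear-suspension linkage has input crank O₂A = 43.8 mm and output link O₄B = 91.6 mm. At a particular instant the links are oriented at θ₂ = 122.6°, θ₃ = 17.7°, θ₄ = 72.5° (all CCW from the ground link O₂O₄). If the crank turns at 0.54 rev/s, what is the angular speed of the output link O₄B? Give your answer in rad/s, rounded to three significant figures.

1.92

ω₂ = 3.393 rad/s (from 0.54 rev/s).
Differentiating the loop-closure r₂e^{iθ₂}+r₃e^{iθ₃}=r₁+r₄e^{iθ₄} gives r₂ω₂e^{iθ₂}+r₃ω₃e^{iθ₃}=r₄ω₄e^{iθ₄}.
Eliminating the other unknown: ω₄ = r₂ω₂ sin(θ₂−θ₃) / [r₄ sin(θ₄−θ₃)].
Numerator sine = +0.96638; denominator sine = +0.81714.
Result = 0.0438·3.393·(+0.96638) / (0.0916·(+0.81714)) = +1.9187 rad/s; magnitude 1.9187 rad/s.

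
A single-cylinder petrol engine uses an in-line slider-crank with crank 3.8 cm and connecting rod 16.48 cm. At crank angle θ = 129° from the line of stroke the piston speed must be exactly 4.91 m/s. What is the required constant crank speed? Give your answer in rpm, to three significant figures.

1860

For an in-line slider-crank, |v_piston| = rω|sinθ|·[1 + r cosθ/√(L² − r² sin²θ)].
With r = 0.038 m, L = 0.1648 m, θ = 129°: the bracketed kinematic factor |dx/dθ| = 0.025176 m.
ω = v/|dx/dθ| = 4.91/0.025176 = 195.03 rad/s.
N = 60ω/(2π) = 1862.4 rpm.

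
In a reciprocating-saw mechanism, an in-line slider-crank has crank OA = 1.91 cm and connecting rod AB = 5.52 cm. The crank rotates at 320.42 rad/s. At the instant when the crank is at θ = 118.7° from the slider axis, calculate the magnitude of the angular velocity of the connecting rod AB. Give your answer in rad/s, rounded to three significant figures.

ω = 320.4 rad/s
The rod makes angle φ with the slider axis where L sinφ = r sinθ; differentiating, L cosφ·φ̇ = r ω cosθ.
L cosφ = √(L² − r² sin²θ) = 0.052596 m.
|ω_rod| = r ω |cosθ| / √(L² − r² sin²θ) = 0.0191·320.4·0.48022/0.052596 = 55.878 rad/s.

55.9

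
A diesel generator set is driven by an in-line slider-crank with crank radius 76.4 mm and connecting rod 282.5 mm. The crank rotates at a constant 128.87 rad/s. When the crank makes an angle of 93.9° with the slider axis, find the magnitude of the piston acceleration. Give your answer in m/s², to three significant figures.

439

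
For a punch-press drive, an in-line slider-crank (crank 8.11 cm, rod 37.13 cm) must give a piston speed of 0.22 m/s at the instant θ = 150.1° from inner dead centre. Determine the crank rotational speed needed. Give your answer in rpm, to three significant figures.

For an in-line slider-crank, |v_piston| = rω|sinθ|·[1 + r cosθ/√(L² − r² sin²θ)].
With r = 0.0811 m, L = 0.3713 m, θ = 150.1°: the bracketed kinematic factor |dx/dθ| = 0.032727 m.
ω = v/|dx/dθ| = 0.22/0.032727 = 6.7223 rad/s.
N = 60ω/(2π) = 64.194 rpm.

64.2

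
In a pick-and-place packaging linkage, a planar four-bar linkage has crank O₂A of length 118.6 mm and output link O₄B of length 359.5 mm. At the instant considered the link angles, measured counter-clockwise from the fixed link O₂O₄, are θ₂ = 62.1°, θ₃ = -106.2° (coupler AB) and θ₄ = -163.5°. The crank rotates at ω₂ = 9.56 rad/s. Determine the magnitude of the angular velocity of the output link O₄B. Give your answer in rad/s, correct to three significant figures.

ω₂ = 9.56 rad/s
Differentiating the loop-closure r₂e^{iθ₂}+r₃e^{iθ₃}=r₁+r₄e^{iθ₄} gives r₂ω₂e^{iθ₂}+r₃ω₃e^{iθ₃}=r₄ω₄e^{iθ₄}.
Eliminating the other unknown: ω₄ = r₂ω₂ sin(θ₂−θ₃) / [r₄ sin(θ₄−θ₃)].
Numerator sine = +0.20279; denominator sine = -0.84151.
Result = 0.1186·9.56·(+0.20279) / (0.3595·(-0.84151)) = -0.76002 rad/s; magnitude 0.76002 rad/s.

0.760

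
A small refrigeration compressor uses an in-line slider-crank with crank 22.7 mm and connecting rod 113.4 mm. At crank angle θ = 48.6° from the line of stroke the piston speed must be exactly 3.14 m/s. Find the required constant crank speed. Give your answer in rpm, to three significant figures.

1550

For an in-line slider-crank, |v_piston| = rω|sinθ|·[1 + r cosθ/√(L² − r² sin²θ)].
With r = 0.0227 m, L = 0.1134 m, θ = 48.6°: the bracketed kinematic factor |dx/dθ| = 0.019307 m.
ω = v/|dx/dθ| = 3.14/0.019307 = 162.63 rad/s.
N = 60ω/(2π) = 1553 rpm.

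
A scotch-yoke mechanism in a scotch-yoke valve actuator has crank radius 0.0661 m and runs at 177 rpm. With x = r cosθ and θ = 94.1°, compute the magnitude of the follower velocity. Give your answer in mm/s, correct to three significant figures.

1220

ω = 18.54 rad/s (from 177 rpm).
x = r cosθ ⇒ ẋ = −rω sinθ.
|v| = rω|sinθ| = 0.0661·18.54·|sin 94.1°| = 1.2221 m/s = 1222.1 mm/s.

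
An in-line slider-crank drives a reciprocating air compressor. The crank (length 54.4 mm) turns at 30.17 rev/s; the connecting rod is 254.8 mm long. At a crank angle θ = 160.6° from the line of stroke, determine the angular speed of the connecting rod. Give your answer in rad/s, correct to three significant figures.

38.3

ω = 189.6 rad/s (converted from 30.17 rev/s).
The rod makes angle φ with the slider axis where L sinφ = r sinθ; differentiating, L cosφ·φ̇ = r ω cosθ.
L cosφ = √(L² − r² sin²θ) = 0.25416 m.
|ω_rod| = r ω |cosθ| / √(L² − r² sin²θ) = 0.0544·189.6·0.94322/0.25416 = 38.27 rad/s.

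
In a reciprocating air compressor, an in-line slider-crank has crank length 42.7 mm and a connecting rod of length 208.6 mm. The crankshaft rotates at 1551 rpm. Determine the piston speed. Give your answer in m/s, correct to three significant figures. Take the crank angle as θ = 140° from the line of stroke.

3.75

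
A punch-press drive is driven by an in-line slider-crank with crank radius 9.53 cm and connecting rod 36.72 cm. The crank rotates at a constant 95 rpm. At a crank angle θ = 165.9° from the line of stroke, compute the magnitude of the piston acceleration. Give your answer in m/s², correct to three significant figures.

6.98

ω = 2π·95/60 = 9.948 rad/s
x(θ) = r cosθ + √(L² − r² sin²θ); with ω constant, a = ω²·d²x/dθ².
d²x/dθ² = −r cosθ − r²(cos2θ)/√u − r⁴ sin²2θ/(4u^{3/2}),  u = L² − r² sin²θ = 0.134297 m².
Substituting r = 0.0953 m, L = 0.3672 m, θ = 165.9°: d²x/dθ² = +0.070494 m.
a = ω²·d²x/dθ² = (9.948)²·(+0.070494) = +6.9768 m/s²;  |a| = 6.9768 m/s².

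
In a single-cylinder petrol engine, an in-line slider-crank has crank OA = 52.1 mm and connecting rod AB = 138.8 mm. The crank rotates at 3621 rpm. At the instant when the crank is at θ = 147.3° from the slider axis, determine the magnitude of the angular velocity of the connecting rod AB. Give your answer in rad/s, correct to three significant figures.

122

ω = 379.2 rad/s (converted from 3621 rpm).
The rod makes angle φ with the slider axis where L sinφ = r sinθ; differentiating, L cosφ·φ̇ = r ω cosθ.
L cosφ = √(L² − r² sin²θ) = 0.13592 m.
|ω_rod| = r ω |cosθ| / √(L² − r² sin²θ) = 0.0521·379.2·0.84151/0.13592 = 122.32 rad/s.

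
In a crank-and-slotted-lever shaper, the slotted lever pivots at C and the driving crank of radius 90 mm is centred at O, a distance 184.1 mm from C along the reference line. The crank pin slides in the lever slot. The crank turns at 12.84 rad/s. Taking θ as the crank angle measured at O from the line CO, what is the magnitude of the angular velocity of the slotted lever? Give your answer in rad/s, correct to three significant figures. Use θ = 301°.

3.62

ω = 12.84 rad/s
Crank pin A relative to C: A = (d + r cosθ, r sinθ); lever angle φ = atan2(r sinθ, d + r cosθ).
Differentiating tanφ: φ̇ = rω(d cosθ + r)/(d² + r² + 2dr cosθ).
d² + r² + 2dr cosθ = |CA|² = 0.0590601 m²;  d cosθ + r = +0.18482 m.
|ω_lever| = |0.09·12.84·+0.18482| / 0.0590601 = 3.6163 rad/s.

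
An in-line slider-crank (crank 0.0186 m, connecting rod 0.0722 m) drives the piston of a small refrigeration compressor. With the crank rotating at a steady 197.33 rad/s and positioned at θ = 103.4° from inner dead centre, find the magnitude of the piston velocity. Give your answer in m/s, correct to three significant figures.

3.35

ω = 197.3 rad/s
For an in-line slider-crank, x = r cosθ + √(L² − r² sin²θ), so v = −rω sinθ·[1 + r cosθ/√(L² − r² sin²θ)].
With r = 0.0186 m, L = 0.0722 m, θ = 103.4°: √(L² − r² sin²θ) = 0.069896 m.
v = −0.0186·197.3·0.97278·[1 + 0.0186·-0.23175/0.069896] = -3.3502 m/s.
|v| = 3.3502 m/s.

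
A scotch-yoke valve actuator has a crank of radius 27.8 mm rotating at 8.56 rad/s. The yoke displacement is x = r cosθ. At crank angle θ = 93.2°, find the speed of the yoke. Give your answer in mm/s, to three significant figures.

ω = 8.56 rad/s
x = r cosθ ⇒ ẋ = −rω sinθ.
|v| = rω|sinθ| = 0.0278·8.56·|sin 93.2°| = 0.2376 m/s = 237.6 mm/s.

238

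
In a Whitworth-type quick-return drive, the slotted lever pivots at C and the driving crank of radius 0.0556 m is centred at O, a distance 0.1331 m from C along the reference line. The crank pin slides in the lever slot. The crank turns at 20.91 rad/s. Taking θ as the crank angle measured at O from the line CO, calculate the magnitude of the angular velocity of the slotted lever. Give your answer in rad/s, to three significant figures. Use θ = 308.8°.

ω = 20.91 rad/s
Crank pin A relative to C: A = (d + r cosθ, r sinθ); lever angle φ = atan2(r sinθ, d + r cosθ).
Differentiating tanφ: φ̇ = rω(d cosθ + r)/(d² + r² + 2dr cosθ).
d² + r² + 2dr cosθ = |CA|² = 0.0300812 m²;  d cosθ + r = +0.139 m.
|ω_lever| = |0.0556·20.91·+0.139| / 0.0300812 = 5.3722 rad/s.

5.37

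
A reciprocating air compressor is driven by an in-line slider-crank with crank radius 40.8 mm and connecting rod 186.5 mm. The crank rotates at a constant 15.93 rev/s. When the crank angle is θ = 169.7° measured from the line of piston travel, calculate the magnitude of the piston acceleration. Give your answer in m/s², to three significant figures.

318

ω = 2π·15.9 = 100.1 rad/s
x(θ) = r cosθ + √(L² − r² sin²θ); with ω constant, a = ω²·d²x/dθ².
d²x/dθ² = −r cosθ − r²(cos2θ)/√u − r⁴ sin²2θ/(4u^{3/2}),  u = L² − r² sin²θ = 0.034729 m².
Substituting r = 0.0408 m, L = 0.1865 m, θ = 169.7°: d²x/dθ² = +0.031768 m.
a = ω²·d²x/dθ² = (100.1)²·(+0.031768) = +318.26 m/s²;  |a| = 318.26 m/s².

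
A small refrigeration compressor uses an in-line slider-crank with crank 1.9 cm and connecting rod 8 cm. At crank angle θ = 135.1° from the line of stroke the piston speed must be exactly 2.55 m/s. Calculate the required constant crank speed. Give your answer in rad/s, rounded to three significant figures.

For an in-line slider-crank, |v_piston| = rω|sinθ|·[1 + r cosθ/√(L² − r² sin²θ)].
With r = 0.019 m, L = 0.08 m, θ = 135.1°: the bracketed kinematic factor |dx/dθ| = 0.011123 m.
ω = v/|dx/dθ| = 2.55/0.011123 = 229.26 rad/s.

229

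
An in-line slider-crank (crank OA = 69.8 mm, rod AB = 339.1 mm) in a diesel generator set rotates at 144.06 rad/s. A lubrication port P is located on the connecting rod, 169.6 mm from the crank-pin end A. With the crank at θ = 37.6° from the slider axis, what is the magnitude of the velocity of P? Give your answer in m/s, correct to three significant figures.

7.74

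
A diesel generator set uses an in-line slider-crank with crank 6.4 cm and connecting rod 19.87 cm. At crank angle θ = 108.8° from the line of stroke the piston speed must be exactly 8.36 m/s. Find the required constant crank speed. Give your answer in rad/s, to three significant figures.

For an in-line slider-crank, |v_piston| = rω|sinθ|·[1 + r cosθ/√(L² − r² sin²θ)].
With r = 0.064 m, L = 0.1987 m, θ = 108.8°: the bracketed kinematic factor |dx/dθ| = 0.053982 m.
ω = v/|dx/dθ| = 8.36/0.053982 = 154.87 rad/s.

155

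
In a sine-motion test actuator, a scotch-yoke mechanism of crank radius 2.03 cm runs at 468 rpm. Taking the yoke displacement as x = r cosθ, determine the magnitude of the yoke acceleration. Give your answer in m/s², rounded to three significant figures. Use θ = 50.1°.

31.3

ω = 49.01 rad/s (from 468 rpm).
x = r cosθ ⇒ ẍ = −rω² cosθ (ω constant).
|a| = rω²|cosθ| = 0.0203·(49.01)²·|cos 50.1°| = 31.276 m/s².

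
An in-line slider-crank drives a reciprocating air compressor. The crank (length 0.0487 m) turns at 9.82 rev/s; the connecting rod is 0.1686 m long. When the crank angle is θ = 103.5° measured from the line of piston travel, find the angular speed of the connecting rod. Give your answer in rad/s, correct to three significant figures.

ω = 61.7 rad/s (converted from 9.82 rev/s).
The rod makes angle φ with the slider axis where L sinφ = r sinθ; differentiating, L cosφ·φ̇ = r ω cosθ.
L cosφ = √(L² − r² sin²θ) = 0.16181 m.
|ω_rod| = r ω |cosθ| / √(L² − r² sin²θ) = 0.0487·61.7·0.23345/0.16181 = 4.335 rad/s.

4.34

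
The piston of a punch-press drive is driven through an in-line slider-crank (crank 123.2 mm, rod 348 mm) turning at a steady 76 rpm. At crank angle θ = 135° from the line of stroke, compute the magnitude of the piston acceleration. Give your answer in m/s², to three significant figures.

ω = 2π·76/60 = 7.959 rad/s
x(θ) = r cosθ + √(L² − r² sin²θ); with ω constant, a = ω²·d²x/dθ².
d²x/dθ² = −r cosθ − r²(cos2θ)/√u − r⁴ sin²2θ/(4u^{3/2}),  u = L² − r² sin²θ = 0.113515 m².
Substituting r = 0.1232 m, L = 0.348 m, θ = 135°: d²x/dθ² = +0.08561 m.
a = ω²·d²x/dθ² = (7.959)²·(+0.08561) = +5.4226 m/s²;  |a| = 5.4226 m/s².

5.42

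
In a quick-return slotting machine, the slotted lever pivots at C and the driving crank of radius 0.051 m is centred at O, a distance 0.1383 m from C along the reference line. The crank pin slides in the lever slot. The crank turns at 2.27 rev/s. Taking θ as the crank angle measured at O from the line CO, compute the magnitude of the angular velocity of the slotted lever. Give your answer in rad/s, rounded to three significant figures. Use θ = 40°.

ω = 14.26 rad/s (from 2.27 rev/s).
Crank pin A relative to C: A = (d + r cosθ, r sinθ); lever angle φ = atan2(r sinθ, d + r cosθ).
Differentiating tanφ: φ̇ = rω(d cosθ + r)/(d² + r² + 2dr cosθ).
d² + r² + 2dr cosθ = |CA|² = 0.0325342 m²;  d cosθ + r = +0.15694 m.
|ω_lever| = |0.051·14.26·+0.15694| / 0.0325342 = 3.509 rad/s.

3.51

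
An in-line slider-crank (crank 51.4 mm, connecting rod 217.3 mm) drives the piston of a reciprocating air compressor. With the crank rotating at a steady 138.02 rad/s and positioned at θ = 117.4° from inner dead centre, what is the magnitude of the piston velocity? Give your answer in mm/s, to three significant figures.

ω = 138 rad/s
For an in-line slider-crank, x = r cosθ + √(L² − r² sin²θ), so v = −rω sinθ·[1 + r cosθ/√(L² − r² sin²θ)].
With r = 0.0514 m, L = 0.2173 m, θ = 117.4°: √(L² − r² sin²θ) = 0.21245 m.
v = −0.0514·138·0.88782·[1 + 0.0514·-0.46020/0.21245] = -5.5971 m/s.
|v| = 5.5971 m/s = 5597.1 mm/s.

5600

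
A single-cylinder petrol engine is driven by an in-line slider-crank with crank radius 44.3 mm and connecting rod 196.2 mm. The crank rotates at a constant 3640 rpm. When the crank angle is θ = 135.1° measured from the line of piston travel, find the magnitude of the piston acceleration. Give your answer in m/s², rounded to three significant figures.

4530

ω = 2π·3640/60 = 381.2 rad/s
x(θ) = r cosθ + √(L² − r² sin²θ); with ω constant, a = ω²·d²x/dθ².
d²x/dθ² = −r cosθ − r²(cos2θ)/√u − r⁴ sin²2θ/(4u^{3/2}),  u = L² − r² sin²θ = 0.0375166 m².
Substituting r = 0.0443 m, L = 0.1962 m, θ = 135.1°: d²x/dθ² = +0.031212 m.
a = ω²·d²x/dθ² = (381.2)²·(+0.031212) = +4535 m/s²;  |a| = 4535 m/s².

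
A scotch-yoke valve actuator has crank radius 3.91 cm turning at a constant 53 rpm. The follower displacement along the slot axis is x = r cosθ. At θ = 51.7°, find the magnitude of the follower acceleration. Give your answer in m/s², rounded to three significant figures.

ω = 5.55 rad/s (from 53 rpm).
x = r cosθ ⇒ ẍ = −rω² cosθ (ω constant).
|a| = rω²|cosθ| = 0.0391·(5.55)²·|cos 51.7°| = 0.74649 m/s².

0.746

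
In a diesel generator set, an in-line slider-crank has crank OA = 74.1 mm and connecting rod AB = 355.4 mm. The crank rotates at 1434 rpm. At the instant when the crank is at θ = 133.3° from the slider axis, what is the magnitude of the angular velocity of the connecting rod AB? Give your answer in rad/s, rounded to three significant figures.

ω = 150.2 rad/s (converted from 1434 rpm).
The rod makes angle φ with the slider axis where L sinφ = r sinθ; differentiating, L cosφ·φ̇ = r ω cosθ.
L cosφ = √(L² − r² sin²θ) = 0.35128 m.
|ω_rod| = r ω |cosθ| / √(L² − r² sin²θ) = 0.0741·150.2·0.68582/0.35128 = 21.724 rad/s.

21.7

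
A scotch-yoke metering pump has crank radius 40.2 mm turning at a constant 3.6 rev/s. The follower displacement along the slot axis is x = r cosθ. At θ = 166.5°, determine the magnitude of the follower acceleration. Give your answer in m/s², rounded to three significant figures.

20.0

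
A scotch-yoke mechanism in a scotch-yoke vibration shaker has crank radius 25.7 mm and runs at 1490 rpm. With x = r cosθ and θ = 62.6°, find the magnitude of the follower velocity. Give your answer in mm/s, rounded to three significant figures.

3560

ω = 156 rad/s (from 1490 rpm).
x = r cosθ ⇒ ẋ = −rω sinθ.
|v| = rω|sinθ| = 0.0257·156·|sin 62.6°| = 3.5602 m/s = 3560.2 mm/s.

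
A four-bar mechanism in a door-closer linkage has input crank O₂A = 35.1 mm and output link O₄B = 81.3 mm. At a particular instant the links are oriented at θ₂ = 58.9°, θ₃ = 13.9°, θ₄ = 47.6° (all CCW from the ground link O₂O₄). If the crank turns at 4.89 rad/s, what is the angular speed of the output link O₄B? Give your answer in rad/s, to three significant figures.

2.69

ω₂ = 4.89 rad/s
Differentiating the loop-closure r₂e^{iθ₂}+r₃e^{iθ₃}=r₁+r₄e^{iθ₄} gives r₂ω₂e^{iθ₂}+r₃ω₃e^{iθ₃}=r₄ω₄e^{iθ₄}.
Eliminating the other unknown: ω₄ = r₂ω₂ sin(θ₂−θ₃) / [r₄ sin(θ₄−θ₃)].
Numerator sine = +0.70711; denominator sine = +0.55484.
Result = 0.0351·4.89·(+0.70711) / (0.0813·(+0.55484)) = +2.6905 rad/s; magnitude 2.6905 rad/s.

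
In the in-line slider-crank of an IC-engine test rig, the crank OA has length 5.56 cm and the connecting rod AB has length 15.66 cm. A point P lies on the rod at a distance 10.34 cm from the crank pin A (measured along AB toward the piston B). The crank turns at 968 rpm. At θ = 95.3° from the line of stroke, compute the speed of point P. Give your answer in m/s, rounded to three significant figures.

5.48

ω = 101.4 rad/s.  Crank-pin speed |V_A| = rω = 5.6361 m/s, perpendicular to OA.
Rod angle: sinφ = −(r/L) sinθ ⇒ φ = -20.703°; ω_rod = −rω cosθ/√(L²−r²sin²θ) = +3.554 rad/s.
V_P = V_A + ω_rod × AP, with AP = 0.1034 m along the rod.
Components: V_Px = −rω sinθ − a·ω_rod·sinφ = -5.4821 m/s;  V_Py = rω cosθ + a·ω_rod·cosφ = -0.17686 m/s.
|V_P| = √(V_Px² + V_Py²) = 5.4849 m/s.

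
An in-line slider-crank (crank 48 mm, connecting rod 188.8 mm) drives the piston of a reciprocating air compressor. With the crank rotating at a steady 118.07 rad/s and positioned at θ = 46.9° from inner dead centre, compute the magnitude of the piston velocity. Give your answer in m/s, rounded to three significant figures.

ω = 118.1 rad/s
For an in-line slider-crank, x = r cosθ + √(L² − r² sin²θ), so v = −rω sinθ·[1 + r cosθ/√(L² − r² sin²θ)].
With r = 0.048 m, L = 0.1888 m, θ = 46.9°: √(L² − r² sin²θ) = 0.18552 m.
v = −0.048·118.1·0.73016·[1 + 0.048·0.68327/0.18552] = -4.8697 m/s.
|v| = 4.8697 m/s.

4.87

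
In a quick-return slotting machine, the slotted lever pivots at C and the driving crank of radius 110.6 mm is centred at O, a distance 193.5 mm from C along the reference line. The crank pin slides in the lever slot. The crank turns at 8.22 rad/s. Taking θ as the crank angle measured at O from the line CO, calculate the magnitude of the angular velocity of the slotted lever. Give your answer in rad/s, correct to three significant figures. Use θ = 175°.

10.6

ω = 8.22 rad/s
Crank pin A relative to C: A = (d + r cosθ, r sinθ); lever angle φ = atan2(r sinθ, d + r cosθ).
Differentiating tanφ: φ̇ = rω(d cosθ + r)/(d² + r² + 2dr cosθ).
d² + r² + 2dr cosθ = |CA|² = 0.00703529 m²;  d cosθ + r = -0.082164 m.
|ω_lever| = |0.1106·8.22·-0.082164| / 0.00703529 = 10.618 rad/s.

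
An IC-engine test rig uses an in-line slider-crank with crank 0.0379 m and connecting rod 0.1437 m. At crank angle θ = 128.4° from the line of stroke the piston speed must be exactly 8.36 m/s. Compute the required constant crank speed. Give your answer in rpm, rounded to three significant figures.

For an in-line slider-crank, |v_piston| = rω|sinθ|·[1 + r cosθ/√(L² − r² sin²θ)].
With r = 0.0379 m, L = 0.1437 m, θ = 128.4°: the bracketed kinematic factor |dx/dθ| = 0.024729 m.
ω = v/|dx/dθ| = 8.36/0.024729 = 338.07 rad/s.
N = 60ω/(2π) = 3228.3 rpm.

3230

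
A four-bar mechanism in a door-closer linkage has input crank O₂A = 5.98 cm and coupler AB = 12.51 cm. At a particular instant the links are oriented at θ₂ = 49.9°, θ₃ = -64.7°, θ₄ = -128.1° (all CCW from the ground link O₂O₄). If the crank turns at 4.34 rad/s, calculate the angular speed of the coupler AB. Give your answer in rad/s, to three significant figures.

0.0810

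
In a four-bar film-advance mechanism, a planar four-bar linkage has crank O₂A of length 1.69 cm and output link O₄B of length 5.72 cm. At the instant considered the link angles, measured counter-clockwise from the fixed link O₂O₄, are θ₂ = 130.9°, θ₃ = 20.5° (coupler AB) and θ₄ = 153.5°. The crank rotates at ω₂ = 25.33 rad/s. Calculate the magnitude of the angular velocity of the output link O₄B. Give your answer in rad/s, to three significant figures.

9.59

ω₂ = 25.33 rad/s
Differentiating the loop-closure r₂e^{iθ₂}+r₃e^{iθ₃}=r₁+r₄e^{iθ₄} gives r₂ω₂e^{iθ₂}+r₃ω₃e^{iθ₃}=r₄ω₄e^{iθ₄}.
Eliminating the other unknown: ω₄ = r₂ω₂ sin(θ₂−θ₃) / [r₄ sin(θ₄−θ₃)].
Numerator sine = +0.93728; denominator sine = +0.73135.
Result = 0.0169·25.33·(+0.93728) / (0.0572·(+0.73135)) = +9.5911 rad/s; magnitude 9.5911 rad/s.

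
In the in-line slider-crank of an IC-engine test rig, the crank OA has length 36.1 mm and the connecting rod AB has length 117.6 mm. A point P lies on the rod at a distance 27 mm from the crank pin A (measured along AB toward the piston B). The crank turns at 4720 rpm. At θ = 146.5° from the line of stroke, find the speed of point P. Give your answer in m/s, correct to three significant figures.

14.7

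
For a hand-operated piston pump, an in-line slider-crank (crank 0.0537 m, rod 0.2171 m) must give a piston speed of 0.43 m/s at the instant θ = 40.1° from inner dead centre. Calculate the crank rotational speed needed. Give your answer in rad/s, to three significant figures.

10.4

For an in-line slider-crank, |v_piston| = rω|sinθ|·[1 + r cosθ/√(L² − r² sin²θ)].
With r = 0.0537 m, L = 0.2171 m, θ = 40.1°: the bracketed kinematic factor |dx/dθ| = 0.041219 m.
ω = v/|dx/dθ| = 0.43/0.041219 = 10.432 rad/s.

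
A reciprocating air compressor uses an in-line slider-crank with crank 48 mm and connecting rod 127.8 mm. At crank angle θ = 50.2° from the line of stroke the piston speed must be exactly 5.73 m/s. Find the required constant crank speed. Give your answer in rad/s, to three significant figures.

124

For an in-line slider-crank, |v_piston| = rω|sinθ|·[1 + r cosθ/√(L² − r² sin²θ)].
With r = 0.048 m, L = 0.1278 m, θ = 50.2°: the bracketed kinematic factor |dx/dθ| = 0.046137 m.
ω = v/|dx/dθ| = 5.73/0.046137 = 124.19 rad/s.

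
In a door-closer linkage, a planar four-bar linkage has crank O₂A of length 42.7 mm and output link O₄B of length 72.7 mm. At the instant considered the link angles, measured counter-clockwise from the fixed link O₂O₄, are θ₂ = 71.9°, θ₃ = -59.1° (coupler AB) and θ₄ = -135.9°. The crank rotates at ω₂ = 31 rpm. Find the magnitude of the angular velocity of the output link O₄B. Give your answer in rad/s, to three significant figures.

ω₂ = 3.246 rad/s (from 31 rpm).
Differentiating the loop-closure r₂e^{iθ₂}+r₃e^{iθ₃}=r₁+r₄e^{iθ₄} gives r₂ω₂e^{iθ₂}+r₃ω₃e^{iθ₃}=r₄ω₄e^{iθ₄}.
Eliminating the other unknown: ω₄ = r₂ω₂ sin(θ₂−θ₃) / [r₄ sin(θ₄−θ₃)].
Numerator sine = +0.75471; denominator sine = -0.97358.
Result = 0.0427·3.246·(+0.75471) / (0.0727·(-0.97358)) = -1.4781 rad/s; magnitude 1.4781 rad/s.

1.48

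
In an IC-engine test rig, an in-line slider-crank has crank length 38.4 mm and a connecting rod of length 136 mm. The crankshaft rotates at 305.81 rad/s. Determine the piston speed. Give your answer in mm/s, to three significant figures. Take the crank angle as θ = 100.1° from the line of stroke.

11000

ω = 305.8 rad/s
For an in-line slider-crank, x = r cosθ + √(L² − r² sin²θ), so v = −rω sinθ·[1 + r cosθ/√(L² − r² sin²θ)].
With r = 0.0384 m, L = 0.136 m, θ = 100.1°: √(L² − r² sin²θ) = 0.13064 m.
v = −0.0384·305.8·0.98450·[1 + 0.0384·-0.17537/0.13064] = -10.965 m/s.
|v| = 10.965 m/s = 10965 mm/s.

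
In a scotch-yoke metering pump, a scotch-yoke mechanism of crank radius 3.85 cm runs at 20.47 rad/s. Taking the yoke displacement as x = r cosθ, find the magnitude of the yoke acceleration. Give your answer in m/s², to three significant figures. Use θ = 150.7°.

ω = 20.47 rad/s
x = r cosθ ⇒ ẍ = −rω² cosθ (ω constant).
|a| = rω²|cosθ| = 0.0385·(20.47)²·|cos 150.7°| = 14.068 m/s².

14.1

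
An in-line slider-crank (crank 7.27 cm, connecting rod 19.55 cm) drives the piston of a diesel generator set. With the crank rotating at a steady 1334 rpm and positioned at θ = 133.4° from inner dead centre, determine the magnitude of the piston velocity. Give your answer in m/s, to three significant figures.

ω = 2π·1334/60 = 139.7 rad/s
For an in-line slider-crank, x = r cosθ + √(L² − r² sin²θ), so v = −rω sinθ·[1 + r cosθ/√(L² − r² sin²θ)].
With r = 0.0727 m, L = 0.1955 m, θ = 133.4°: √(L² − r² sin²θ) = 0.18823 m.
v = −0.0727·139.7·0.72657·[1 + 0.0727·-0.68709/0.18823] = -5.4208 m/s.
|v| = 5.4208 m/s.

5.42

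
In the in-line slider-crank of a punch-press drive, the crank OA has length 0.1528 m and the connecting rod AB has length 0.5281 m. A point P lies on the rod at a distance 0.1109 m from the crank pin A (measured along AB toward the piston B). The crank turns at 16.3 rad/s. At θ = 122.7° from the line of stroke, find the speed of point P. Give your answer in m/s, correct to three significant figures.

ω = 16.3 rad/s.  Crank-pin speed |V_A| = rω = 2.4906 m/s, perpendicular to OA.
Rod angle: sinφ = −(r/L) sinθ ⇒ φ = -14.092°; ω_rod = −rω cosθ/√(L²−r²sin²θ) = +2.627 rad/s.
V_P = V_A + ω_rod × AP, with AP = 0.1109 m along the rod.
Components: V_Px = −rω sinθ − a·ω_rod·sinφ = -2.025 m/s;  V_Py = rω cosθ + a·ω_rod·cosφ = -1.063 m/s.
|V_P| = √(V_Px² + V_Py²) = 2.287 m/s.

2.29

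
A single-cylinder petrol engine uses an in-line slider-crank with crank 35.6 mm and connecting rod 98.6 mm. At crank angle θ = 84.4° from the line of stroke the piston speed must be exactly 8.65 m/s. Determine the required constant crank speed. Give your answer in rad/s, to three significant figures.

For an in-line slider-crank, |v_piston| = rω|sinθ|·[1 + r cosθ/√(L² − r² sin²θ)].
With r = 0.0356 m, L = 0.0986 m, θ = 84.4°: the bracketed kinematic factor |dx/dθ| = 0.036768 m.
ω = v/|dx/dθ| = 8.65/0.036768 = 235.26 rad/s.

235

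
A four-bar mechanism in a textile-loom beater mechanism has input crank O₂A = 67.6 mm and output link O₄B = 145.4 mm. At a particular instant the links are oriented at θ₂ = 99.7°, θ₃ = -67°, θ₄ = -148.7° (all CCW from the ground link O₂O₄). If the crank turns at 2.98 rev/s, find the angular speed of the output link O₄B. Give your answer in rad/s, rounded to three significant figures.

2.02

ω₂ = 18.72 rad/s (from 2.98 rev/s).
Differentiating the loop-closure r₂e^{iθ₂}+r₃e^{iθ₃}=r₁+r₄e^{iθ₄} gives r₂ω₂e^{iθ₂}+r₃ω₃e^{iθ₃}=r₄ω₄e^{iθ₄}.
Eliminating the other unknown: ω₄ = r₂ω₂ sin(θ₂−θ₃) / [r₄ sin(θ₄−θ₃)].
Numerator sine = +0.23005; denominator sine = -0.98953.
Result = 0.0676·18.72·(+0.23005) / (0.1454·(-0.98953)) = -2.0238 rad/s; magnitude 2.0238 rad/s.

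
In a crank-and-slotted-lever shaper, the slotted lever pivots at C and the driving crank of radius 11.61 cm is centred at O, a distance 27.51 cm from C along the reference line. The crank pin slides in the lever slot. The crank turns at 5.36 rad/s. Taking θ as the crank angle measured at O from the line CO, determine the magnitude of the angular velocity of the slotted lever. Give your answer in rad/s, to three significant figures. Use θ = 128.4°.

ω = 5.36 rad/s
Crank pin A relative to C: A = (d + r cosθ, r sinθ); lever angle φ = atan2(r sinθ, d + r cosθ).
Differentiating tanφ: φ̇ = rω(d cosθ + r)/(d² + r² + 2dr cosθ).
d² + r² + 2dr cosθ = |CA|² = 0.0494814 m²;  d cosθ + r = -0.054778 m.
|ω_lever| = |0.1161·5.36·-0.054778| / 0.0494814 = 0.6889 rad/s.

0.689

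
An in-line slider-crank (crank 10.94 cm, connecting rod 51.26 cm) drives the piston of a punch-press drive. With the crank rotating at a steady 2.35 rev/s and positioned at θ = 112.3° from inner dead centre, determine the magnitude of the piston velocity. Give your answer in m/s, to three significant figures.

ω = 2π·2.35 = 14.77 rad/s
For an in-line slider-crank, x = r cosθ + √(L² − r² sin²θ), so v = −rω sinθ·[1 + r cosθ/√(L² − r² sin²θ)].
With r = 0.1094 m, L = 0.5126 m, θ = 112.3°: √(L² − r² sin²θ) = 0.50251 m.
v = −0.1094·14.77·0.92521·[1 + 0.1094·-0.37946/0.50251] = -1.3711 m/s.
|v| = 1.3711 m/s.

1.37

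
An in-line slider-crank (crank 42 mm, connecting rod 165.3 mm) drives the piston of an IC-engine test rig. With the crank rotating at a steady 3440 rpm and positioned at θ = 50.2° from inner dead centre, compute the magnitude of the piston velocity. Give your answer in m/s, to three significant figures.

13.6

ω = 2π·3440/60 = 360.2 rad/s
For an in-line slider-crank, x = r cosθ + √(L² − r² sin²θ), so v = −rω sinθ·[1 + r cosθ/√(L² − r² sin²θ)].
With r = 0.042 m, L = 0.1653 m, θ = 50.2°: √(L² − r² sin²θ) = 0.16212 m.
v = −0.042·360.2·0.76828·[1 + 0.042·0.64011/0.16212] = -13.552 m/s.
|v| = 13.552 m/s.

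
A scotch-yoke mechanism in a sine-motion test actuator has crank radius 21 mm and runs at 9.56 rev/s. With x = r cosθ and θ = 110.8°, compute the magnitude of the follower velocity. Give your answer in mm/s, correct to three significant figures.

ω = 60.07 rad/s (from 9.56 rev/s).
x = r cosθ ⇒ ẋ = −rω sinθ.
|v| = rω|sinθ| = 0.021·60.07·|sin 110.8°| = 1.1792 m/s = 1179.2 mm/s.

1180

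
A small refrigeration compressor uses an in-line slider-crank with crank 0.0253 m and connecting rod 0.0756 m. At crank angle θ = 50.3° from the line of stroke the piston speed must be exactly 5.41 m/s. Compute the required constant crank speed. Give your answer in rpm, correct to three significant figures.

2170

For an in-line slider-crank, |v_piston| = rω|sinθ|·[1 + r cosθ/√(L² − r² sin²θ)].
With r = 0.0253 m, L = 0.0756 m, θ = 50.3°: the bracketed kinematic factor |dx/dθ| = 0.023772 m.
ω = v/|dx/dθ| = 5.41/0.023772 = 227.58 rad/s.
N = 60ω/(2π) = 2173.2 rpm.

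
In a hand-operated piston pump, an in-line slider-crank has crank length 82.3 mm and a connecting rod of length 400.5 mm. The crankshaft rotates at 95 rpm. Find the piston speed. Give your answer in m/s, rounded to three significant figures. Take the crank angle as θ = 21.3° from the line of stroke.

ω = 2π·95/60 = 9.948 rad/s
For an in-line slider-crank, x = r cosθ + √(L² − r² sin²θ), so v = −rω sinθ·[1 + r cosθ/√(L² − r² sin²θ)].
With r = 0.0823 m, L = 0.4005 m, θ = 21.3°: √(L² − r² sin²θ) = 0.39938 m.
v = −0.0823·9.948·0.36325·[1 + 0.0823·0.93169/0.39938] = -0.35451 m/s.
|v| = 0.35451 m/s.

0.355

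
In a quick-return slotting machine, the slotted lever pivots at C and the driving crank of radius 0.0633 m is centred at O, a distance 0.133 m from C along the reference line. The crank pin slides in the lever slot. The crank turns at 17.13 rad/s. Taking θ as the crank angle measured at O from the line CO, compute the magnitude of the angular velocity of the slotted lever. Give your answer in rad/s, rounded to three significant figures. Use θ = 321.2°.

ω = 17.13 rad/s
Crank pin A relative to C: A = (d + r cosθ, r sinθ); lever angle φ = atan2(r sinθ, d + r cosθ).
Differentiating tanφ: φ̇ = rω(d cosθ + r)/(d² + r² + 2dr cosθ).
d² + r² + 2dr cosθ = |CA|² = 0.0348182 m²;  d cosθ + r = +0.16695 m.
|ω_lever| = |0.0633·17.13·+0.16695| / 0.0348182 = 5.1993 rad/s.

5.20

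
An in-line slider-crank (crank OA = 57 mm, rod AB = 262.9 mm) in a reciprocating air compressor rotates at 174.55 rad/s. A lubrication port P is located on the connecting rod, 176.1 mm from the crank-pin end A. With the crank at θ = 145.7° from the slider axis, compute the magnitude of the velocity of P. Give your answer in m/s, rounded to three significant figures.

5.63

ω = 174.6 rad/s.  Crank-pin speed |V_A| = rω = 9.9494 m/s, perpendicular to OA.
Rod angle: sinφ = −(r/L) sinθ ⇒ φ = -7.018°; ω_rod = −rω cosθ/√(L²−r²sin²θ) = +31.499 rad/s.
V_P = V_A + ω_rod × AP, with AP = 0.1761 m along the rod.
Components: V_Px = −rω sinθ − a·ω_rod·sinφ = -4.929 m/s;  V_Py = rω cosθ + a·ω_rod·cosφ = -2.7137 m/s.
|V_P| = √(V_Px² + V_Py²) = 5.6266 m/s.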